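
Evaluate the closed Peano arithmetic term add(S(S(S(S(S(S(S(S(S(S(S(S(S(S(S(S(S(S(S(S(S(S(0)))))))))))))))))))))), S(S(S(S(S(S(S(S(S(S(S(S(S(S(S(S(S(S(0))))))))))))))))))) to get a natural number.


add(S^22(0), S^18(0)):
S^22(0) = 22
S^18(0) = 18
22 + 18 = 40

40


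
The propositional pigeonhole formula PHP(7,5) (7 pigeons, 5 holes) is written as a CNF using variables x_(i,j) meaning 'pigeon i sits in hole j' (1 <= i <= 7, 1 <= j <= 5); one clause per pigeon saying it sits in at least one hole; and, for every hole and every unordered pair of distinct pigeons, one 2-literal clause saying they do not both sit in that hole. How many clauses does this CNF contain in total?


PHP(7,5): 7 pigeons, 5 holes, 7*5 = 35 variables.
- pigeon clauses: one per pigeon -> 7 clauses
- hole clauses: 5 holes * C(7,2) = 5 * 21 -> 105 clauses
Total clauses = 7 + 105 = 112

112


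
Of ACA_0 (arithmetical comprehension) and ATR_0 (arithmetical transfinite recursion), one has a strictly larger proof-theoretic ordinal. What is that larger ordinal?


Proof-theoretic ordinal of ACA_0 (arithmetical comprehension): epsilon_0
Proof-theoretic ordinal of ATR_0 (arithmetical transfinite recursion): Gamma_0
Comparing: epsilon_0 < Gamma_0.
The larger ordinal is Gamma_0 (from ATR_0 (arithmetical transfinite recursion)).

Gamma_0


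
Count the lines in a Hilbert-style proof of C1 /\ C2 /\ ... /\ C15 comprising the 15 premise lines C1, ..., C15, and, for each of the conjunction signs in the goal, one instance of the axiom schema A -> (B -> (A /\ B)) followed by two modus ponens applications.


Conjoining 15 premises:
- 15 premise lines
- the goal has 14 conjunction signs; each costs 1 axiom instance + 2 MP = 3 lines: 3 * 14 = 42
Total = 15 + 42 = 57 lines.

57


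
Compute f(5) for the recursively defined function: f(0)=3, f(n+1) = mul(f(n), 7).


f(0) = 3
f(1) = mul(f(0), 7) = mul(3, 7) = 21
f(2) = mul(f(1), 7) = mul(21, 7) = 147
f(3) = mul(f(2), 7) = mul(147, 7) = 1029
f(4) = mul(f(3), 7) = mul(1029, 7) = 7203
f(5) = mul(f(4), 7) = mul(7203, 7) = 50421


50421


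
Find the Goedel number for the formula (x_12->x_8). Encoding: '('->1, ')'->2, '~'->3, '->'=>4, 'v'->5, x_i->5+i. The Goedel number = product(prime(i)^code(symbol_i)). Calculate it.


Formula: (x_12->x_8)
Symbol codes: [1, 17, 4, 13, 2]
Primes: [2, 3, 5, 7, 11]
p_1^1 = 2^1 = 2
p_2^17 = 3^17 = 129140163
p_3^4 = 5^4 = 625
p_4^13 = 7^13 = 96889010407
p_5^2 = 11^2 = 121
Product = 1892479717776387296576250

1892479717776387296576250


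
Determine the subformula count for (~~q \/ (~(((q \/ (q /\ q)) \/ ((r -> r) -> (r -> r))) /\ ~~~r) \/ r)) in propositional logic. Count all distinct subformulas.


Formula: (~~q \/ (~(((q \/ (q /\ q)) \/ ((r -> r) -> (r -> r))) /\ ~~~r) \/ r))
Subformulas found:
  1. r
  2. q
  3. ~r
  4. ~q
  5. ~~r
  6. ~~q
  7. ~~~r
  8. (q /\ q)
  9. (r -> r)
  10. (q \/ (q /\ q))
  11. ((r -> r) -> (r -> r))
  12. ((q \/ (q /\ q)) \/ ((r -> r) -> (r -> r)))
  13. (((q \/ (q /\ q)) \/ ((r -> r) -> (r -> r))) /\ ~~~r)
  14. ~(((q \/ (q /\ q)) \/ ((r -> r) -> (r -> r))) /\ ~~~r)
  15. (~(((q \/ (q /\ q)) \/ ((r -> r) -> (r -> r))) /\ ~~~r) \/ r)
  16. (~~q \/ (~(((q \/ (q /\ q)) \/ ((r -> r) -> (r -> r))) /\ ~~~r) \/ r))
Total distinct subformulas = 16

16


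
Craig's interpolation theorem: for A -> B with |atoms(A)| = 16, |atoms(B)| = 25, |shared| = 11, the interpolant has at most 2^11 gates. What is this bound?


Shared atoms = 11
Craig interpolant size bound = 2^11
= 2048

2048


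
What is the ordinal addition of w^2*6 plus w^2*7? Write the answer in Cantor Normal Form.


Ordinal addition w^2*6 + w^2*7:
Both terms have the same exponent 2.
w^e*c + w^e*d = w^e*(c+d).
Result = w^2*(6+7) = w^2*13

w^2*13


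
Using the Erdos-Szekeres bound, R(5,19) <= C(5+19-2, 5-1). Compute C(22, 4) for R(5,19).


R(5,19) <= C(5+19-2, 5-1) = C(22, 4)
C(22, 4) = 22! / (4! * 18!)
= 7315

7315


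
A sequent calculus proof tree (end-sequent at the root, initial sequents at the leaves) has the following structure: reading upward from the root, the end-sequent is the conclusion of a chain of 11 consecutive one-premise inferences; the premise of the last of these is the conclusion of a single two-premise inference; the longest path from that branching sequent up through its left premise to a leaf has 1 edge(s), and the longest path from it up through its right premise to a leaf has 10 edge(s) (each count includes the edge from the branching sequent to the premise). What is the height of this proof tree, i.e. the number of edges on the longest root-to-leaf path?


Longest path through the left premise: 1 edges (measured from the branching sequent)
Longest path through the right premise: 10 edges
Height of the subtree rooted at the branching sequent: max(1, 10) = 10
The branching sequent sits 11 edges above the root (the chain of one-premise inferences), so height = 10 + 11 = 21

21


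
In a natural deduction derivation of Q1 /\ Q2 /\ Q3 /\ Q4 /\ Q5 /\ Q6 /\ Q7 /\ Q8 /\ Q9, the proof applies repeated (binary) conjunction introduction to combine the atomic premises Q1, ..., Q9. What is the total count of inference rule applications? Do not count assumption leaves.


The target conjunction has 9 conjuncts, i.e. 8 binary /\ connectives.
Each conjunction-intro joins two pieces, so 9 atoms require 9-1 = 8 applications.
Total inference nodes = 8

8


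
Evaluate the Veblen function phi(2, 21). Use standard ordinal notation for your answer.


phi(2, 21):
phi(2, beta) = zeta_beta (the beta-th zeta number, fixed point of epsilon).
phi(2, 21) = zeta_21

zeta_21


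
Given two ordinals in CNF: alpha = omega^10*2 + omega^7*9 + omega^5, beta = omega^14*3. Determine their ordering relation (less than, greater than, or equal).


Compare term by term from highest exponent:
alpha = omega^10*2 + omega^7*9 + omega^5
beta = omega^14*3
Term 1: alpha has omega^10*2, beta has omega^14*3
Term 2: alpha has omega^7*9, beta has omega^0*0
Term 3: alpha has omega^5*1, beta has omega^0*0
Result: alpha < beta

alpha < beta


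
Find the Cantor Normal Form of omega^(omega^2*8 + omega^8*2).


omega^(omega^2*8 + omega^8*2):
In ordinal addition a term is absorbed by a following term of strictly larger exponent: 2 < 8, so omega^2*8 + omega^8*2 = omega^8*2.
omega raised to a CNF ordinal is a single CNF term: Result = omega^(omega^8*2)

omega^(omega^8*2)


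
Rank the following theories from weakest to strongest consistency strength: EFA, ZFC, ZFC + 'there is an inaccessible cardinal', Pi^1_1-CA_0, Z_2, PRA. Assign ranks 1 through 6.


Ordering by consistency strength:
1. EFA
2. PRA
3. Pi^1_1-CA_0
4. Z_2
5. ZFC
6. ZFC + 'there is an inaccessible cardinal'


EFA=1, ZFC=5, ZFC + 'there is an inaccessible cardinal'=6, Pi^1_1-CA_0=3, Z_2=4, PRA=2


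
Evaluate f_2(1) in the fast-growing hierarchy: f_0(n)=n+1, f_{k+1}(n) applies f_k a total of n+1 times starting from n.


f_2(1) = f_1^2(1)
f_1(m) = 2m + 1.
Iterating: f_1^k(n) = 2^k*(n+1) - 1.
f_2(1) = 2^2*(1+1) - 1 = 4*2 - 1 = 7

7


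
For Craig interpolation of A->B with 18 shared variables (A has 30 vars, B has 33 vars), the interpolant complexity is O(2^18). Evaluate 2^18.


Shared atoms = 18
Craig interpolant size bound = 2^18
= 262144

262144


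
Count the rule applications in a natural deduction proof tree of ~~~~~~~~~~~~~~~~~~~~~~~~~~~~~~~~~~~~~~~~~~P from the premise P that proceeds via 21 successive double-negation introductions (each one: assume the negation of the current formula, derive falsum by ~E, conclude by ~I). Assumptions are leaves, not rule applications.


Each double-negation introduction (from C infer ~~C) uses 2 inference nodes: one ~E (C and ~C give falsum) and one ~I (discharge ~C).
21 double negations = 21 * 2 = 42 inference nodes.

42


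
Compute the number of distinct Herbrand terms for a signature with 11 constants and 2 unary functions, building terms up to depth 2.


Herbrand terms by depth:
Depth 0: 11 constants
Depth 1: 22 new terms (running total: 33)
Depth 2: 44 new terms (running total: 77)
Total distinct ground terms = 77

77


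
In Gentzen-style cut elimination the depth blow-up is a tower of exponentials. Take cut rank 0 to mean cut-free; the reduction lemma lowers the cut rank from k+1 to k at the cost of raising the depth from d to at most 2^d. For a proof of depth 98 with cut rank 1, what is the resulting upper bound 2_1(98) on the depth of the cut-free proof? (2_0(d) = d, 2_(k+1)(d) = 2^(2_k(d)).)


Each rank reduction sends depth d to at most 2^d; cut rank r needs r reductions.
2_0(98) = 98
2_1(98) = 2^98 = 316912650057057350374175801344
Cut-free depth bound = 316912650057057350374175801344

316912650057057350374175801344


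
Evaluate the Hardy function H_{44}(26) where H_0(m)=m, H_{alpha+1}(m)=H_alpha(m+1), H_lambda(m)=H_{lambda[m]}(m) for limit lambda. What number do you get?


H_44(26):
For finite ordinals k, H_k(n) = n + k (each successor step adds 1).
H_44(26) = 26 + 44 = 70

70


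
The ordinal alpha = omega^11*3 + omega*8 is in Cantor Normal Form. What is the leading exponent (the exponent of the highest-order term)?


CNF: omega^11*3 + omega*8
The leading term is omega^11*3, which has exponent 11.

11


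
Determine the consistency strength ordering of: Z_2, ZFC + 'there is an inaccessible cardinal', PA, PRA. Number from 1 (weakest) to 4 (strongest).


Ordering by consistency strength:
1. PRA
2. PA
3. Z_2
4. ZFC + 'there is an inaccessible cardinal'


Z_2=3, ZFC + 'there is an inaccessible cardinal'=4, PA=2, PRA=1


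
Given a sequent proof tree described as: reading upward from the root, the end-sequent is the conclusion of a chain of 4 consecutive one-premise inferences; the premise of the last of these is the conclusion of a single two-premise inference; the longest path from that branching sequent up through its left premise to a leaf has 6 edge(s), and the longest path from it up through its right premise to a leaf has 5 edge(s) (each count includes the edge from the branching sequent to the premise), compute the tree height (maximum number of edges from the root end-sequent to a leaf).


Longest path through the left premise: 6 edges (measured from the branching sequent)
Longest path through the right premise: 5 edges
Height of the subtree rooted at the branching sequent: max(6, 5) = 6
The branching sequent sits 4 edges above the root (the chain of one-premise inferences), so height = 6 + 4 = 10

10


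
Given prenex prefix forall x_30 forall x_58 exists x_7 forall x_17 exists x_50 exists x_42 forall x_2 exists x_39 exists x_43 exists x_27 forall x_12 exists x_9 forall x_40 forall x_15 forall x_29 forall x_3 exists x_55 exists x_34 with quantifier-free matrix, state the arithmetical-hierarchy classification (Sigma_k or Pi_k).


Leading quantifier is forall, so the class is Pi.
Number of quantifier blocks = alternations + 1 = 9 + 1 = 10.
Classification: Pi_10

Pi_10


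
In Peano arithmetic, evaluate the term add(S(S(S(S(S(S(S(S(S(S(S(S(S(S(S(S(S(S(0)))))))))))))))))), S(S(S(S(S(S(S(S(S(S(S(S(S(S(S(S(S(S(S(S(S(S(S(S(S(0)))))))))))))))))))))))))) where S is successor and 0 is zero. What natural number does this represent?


add(S^18(0), S^25(0)):
S^18(0) = 18
S^25(0) = 25
18 + 25 = 43

43


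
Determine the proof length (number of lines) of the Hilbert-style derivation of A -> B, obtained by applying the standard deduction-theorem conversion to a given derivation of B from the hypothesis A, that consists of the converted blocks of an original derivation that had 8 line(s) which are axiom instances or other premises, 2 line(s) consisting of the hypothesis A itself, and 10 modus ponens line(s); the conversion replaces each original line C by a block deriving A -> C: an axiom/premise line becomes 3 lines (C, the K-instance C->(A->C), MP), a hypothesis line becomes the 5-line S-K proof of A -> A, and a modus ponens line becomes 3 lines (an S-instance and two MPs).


Deduction-theorem conversion, block by block:
- 8 axiom/premise lines -> 3 lines each = 24
- 2 hypothesis lines -> 5 lines each (identity proof A->A) = 10
- 10 MP lines -> 3 lines each (S-instance, MP, MP) = 30
Total = 24 + 10 + 30 = 64 lines.

64


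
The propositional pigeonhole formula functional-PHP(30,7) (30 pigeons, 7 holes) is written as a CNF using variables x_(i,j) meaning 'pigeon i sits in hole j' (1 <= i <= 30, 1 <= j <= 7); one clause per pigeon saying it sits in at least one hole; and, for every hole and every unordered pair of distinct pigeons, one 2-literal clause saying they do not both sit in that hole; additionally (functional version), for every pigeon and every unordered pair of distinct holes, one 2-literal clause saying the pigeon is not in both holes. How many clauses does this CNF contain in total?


functional-PHP(30,7): 30 pigeons, 7 holes, 30*7 = 210 variables.
- pigeon clauses: one per pigeon -> 30 clauses
- hole clauses: 7 holes * C(30,2) = 7 * 435 -> 3045 clauses
- functional clauses: 30 pigeons * C(7,2) = 30 * 21 -> 630 clauses
Total clauses = 30 + 3045 + 630 = 3705

3705


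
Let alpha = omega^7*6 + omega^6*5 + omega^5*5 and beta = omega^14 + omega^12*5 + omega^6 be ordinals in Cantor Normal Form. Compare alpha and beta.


Compare term by term from highest exponent:
alpha = omega^7*6 + omega^6*5 + omega^5*5
beta = omega^14 + omega^12*5 + omega^6
Term 1: alpha has omega^7*6, beta has omega^14*1
Term 2: alpha has omega^6*5, beta has omega^12*5
Term 3: alpha has omega^5*5, beta has omega^6*1
Result: alpha < beta

alpha < beta


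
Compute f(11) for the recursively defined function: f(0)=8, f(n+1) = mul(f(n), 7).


f(0) = 8
f(1) = mul(f(0), 7) = mul(8, 7) = 56
f(2) = mul(f(1), 7) = mul(56, 7) = 392
f(3) = mul(f(2), 7) = mul(392, 7) = 2744
f(4) = mul(f(3), 7) = mul(2744, 7) = 19208
f(5) = mul(f(4), 7) = mul(19208, 7) = 134456
f(6) = mul(f(5), 7) = mul(134456, 7) = 941192
f(7) = mul(f(6), 7) = mul(941192, 7) = 6588344
f(8) = mul(f(7), 7) = mul(6588344, 7) = 46118408
f(9) = mul(f(8), 7) = mul(46118408, 7) = 322828856
f(10) = mul(f(9), 7) = mul(322828856, 7) = 2259801992
f(11) = mul(f(10), 7) = mul(2259801992, 7) = 15818613944


15818613944


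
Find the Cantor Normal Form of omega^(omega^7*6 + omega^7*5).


omega^(omega^7*6 + omega^7*5):
Both terms of the exponent have the same exponent 7, so they merge: omega^7*6 + omega^7*5 = omega^7*(6+5) = omega^7*11.
omega raised to a CNF ordinal is a single CNF term: Result = omega^(omega^7*11)

omega^(omega^7*11)


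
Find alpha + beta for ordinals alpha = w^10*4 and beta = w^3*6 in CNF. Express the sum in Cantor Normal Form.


Ordinal addition w^10*4 + w^3*6:
Leading exponent of alpha (10) > leading exponent of beta (3).
Since alpha's term has higher exponent than beta's leading term,
the sum is simply alpha followed by beta.
Result = w^10*4 + w^3*6

w^10*4 + w^3*6


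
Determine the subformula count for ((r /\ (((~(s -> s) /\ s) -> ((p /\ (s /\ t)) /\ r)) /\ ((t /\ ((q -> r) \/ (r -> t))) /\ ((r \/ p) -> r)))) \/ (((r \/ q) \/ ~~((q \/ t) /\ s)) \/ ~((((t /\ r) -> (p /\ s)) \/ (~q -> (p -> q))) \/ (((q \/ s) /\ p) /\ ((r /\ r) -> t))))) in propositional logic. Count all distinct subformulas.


Formula: ((r /\ (((~(s -> s) /\ s) -> ((p /\ (s /\ t)) /\ r)) /\ ((t /\ ((q -> r) \/ (r -> t))) /\ ((r \/ p) -> r)))) \/ (((r \/ q) \/ ~~((q \/ t) /\ s)) \/ ~((((t /\ r) -> (p /\ s)) \/ (~q -> (p -> q))) \/ (((q \/ s) /\ p) /\ ((r /\ r) -> t)))))
Subformulas found:
  1. r
  2. p
  3. q
  4. s
  5. t
  6. ~q
  7. (t /\ r)
  8. (q \/ t)
  9. (s /\ t)
  10. (q \/ s)
  11. (q -> r)
  12. (p -> q)
  13. (p /\ s)
  14. (r /\ r)
  15. (r \/ p)
  16. (r \/ q)
  17. (r -> t)
  18. (s -> s)
  19. ~(s -> s)
  20. ((r \/ p) -> r)
  21. ((r /\ r) -> t)
  22. (p /\ (s /\ t))
  23. ((q \/ t) /\ s)
  24. ((q \/ s) /\ p)
  25. (~(s -> s) /\ s)
  26. ~((q \/ t) /\ s)
  27. (~q -> (p -> q))
  28. ~~((q \/ t) /\ s)
  29. ((t /\ r) -> (p /\ s))
  30. ((p /\ (s /\ t)) /\ r)
  31. ((q -> r) \/ (r -> t))
  32. (t /\ ((q -> r) \/ (r -> t)))
  33. ((r \/ q) \/ ~~((q \/ t) /\ s))
  34. (((q \/ s) /\ p) /\ ((r /\ r) -> t))
  35. (((t /\ r) -> (p /\ s)) \/ (~q -> (p -> q)))
  36. ((~(s -> s) /\ s) -> ((p /\ (s /\ t)) /\ r))
  37. ((t /\ ((q -> r) \/ (r -> t))) /\ ((r \/ p) -> r))
  38. ((((t /\ r) -> (p /\ s)) \/ (~q -> (p -> q))) \/ (((q \/ s) /\ p) /\ ((r /\ r) -> t)))
  39. ~((((t /\ r) -> (p /\ s)) \/ (~q -> (p -> q))) \/ (((q \/ s) /\ p) /\ ((r /\ r) -> t)))
  40. (((~(s -> s) /\ s) -> ((p /\ (s /\ t)) /\ r)) /\ ((t /\ ((q -> r) \/ (r -> t))) /\ ((r \/ p) -> r)))
  41. (r /\ (((~(s -> s) /\ s) -> ((p /\ (s /\ t)) /\ r)) /\ ((t /\ ((q -> r) \/ (r -> t))) /\ ((r \/ p) -> r))))
  42. (((r \/ q) \/ ~~((q \/ t) /\ s)) \/ ~((((t /\ r) -> (p /\ s)) \/ (~q -> (p -> q))) \/ (((q \/ s) /\ p) /\ ((r /\ r) -> t))))
  43. ((r /\ (((~(s -> s) /\ s) -> ((p /\ (s /\ t)) /\ r)) /\ ((t /\ ((q -> r) \/ (r -> t))) /\ ((r \/ p) -> r)))) \/ (((r \/ q) \/ ~~((q \/ t) /\ s)) \/ ~((((t /\ r) -> (p /\ s)) \/ (~q -> (p -> q))) \/ (((q \/ s) /\ p) /\ ((r /\ r) -> t)))))
Total distinct subformulas = 43

43


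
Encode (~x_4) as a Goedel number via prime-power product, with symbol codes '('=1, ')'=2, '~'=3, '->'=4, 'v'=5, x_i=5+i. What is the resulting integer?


Formula: (~x_4)
Symbol codes: [1, 3, 9, 2]
Primes: [2, 3, 5, 7]
p_1^1 = 2^1 = 2
p_2^3 = 3^3 = 27
p_3^9 = 5^9 = 1953125
p_4^2 = 7^2 = 49
Product = 5167968750

5167968750


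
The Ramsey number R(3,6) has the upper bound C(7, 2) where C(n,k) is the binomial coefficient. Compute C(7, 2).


R(3,6) <= C(3+6-2, 3-1) = C(7, 2)
C(7, 2) = 7! / (2! * 5!)
= 21

21


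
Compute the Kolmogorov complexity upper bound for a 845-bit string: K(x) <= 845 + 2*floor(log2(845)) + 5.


floor(log2(845)) = 9
2 * 9 = 18
K(x) <= 845 + 18 + 5 = 868

868


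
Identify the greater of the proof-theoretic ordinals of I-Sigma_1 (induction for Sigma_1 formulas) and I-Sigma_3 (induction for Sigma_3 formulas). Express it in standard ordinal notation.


Proof-theoretic ordinal of I-Sigma_1 (induction for Sigma_1 formulas): omega^omega
Proof-theoretic ordinal of I-Sigma_3 (induction for Sigma_3 formulas): omega^(omega^(omega^omega))
Comparing: omega^omega < omega^(omega^(omega^omega)).
The larger ordinal is omega^(omega^(omega^omega)) (from I-Sigma_3 (induction for Sigma_3 formulas)).

omega^(omega^(omega^omega))


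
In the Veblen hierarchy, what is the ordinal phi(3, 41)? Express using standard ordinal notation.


phi(3, 41):
phi(3, beta) = eta_beta (the beta-th eta number, fixed point of zeta).
phi(3, 41) = eta_41

eta_41


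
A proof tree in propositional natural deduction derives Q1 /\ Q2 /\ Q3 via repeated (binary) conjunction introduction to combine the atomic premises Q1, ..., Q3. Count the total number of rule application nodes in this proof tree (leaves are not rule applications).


The target conjunction has 3 conjuncts, i.e. 2 binary /\ connectives.
Each conjunction-intro joins two pieces, so 3 atoms require 3-1 = 2 applications.
Total inference nodes = 2

2


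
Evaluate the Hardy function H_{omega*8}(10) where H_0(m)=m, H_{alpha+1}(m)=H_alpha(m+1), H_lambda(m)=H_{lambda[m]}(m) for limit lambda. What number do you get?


H_{omega*8}(10):
For the Hardy hierarchy, H_{omega*k}(n) = 2^k * n.
2^8 = 256.
256 * 10 = 2560

2560


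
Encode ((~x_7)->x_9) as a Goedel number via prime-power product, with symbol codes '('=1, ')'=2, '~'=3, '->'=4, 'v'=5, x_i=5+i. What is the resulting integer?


Formula: ((~x_7)->x_9)
Symbol codes: [1, 1, 3, 12, 2, 4, 14, 2]
Primes: [2, 3, 5, 7, 11, 13, 17, 19]
p_1^1 = 2^1 = 2
p_2^1 = 3^1 = 3
p_3^3 = 5^3 = 125
p_4^12 = 7^12 = 13841287201
p_5^2 = 11^2 = 121
p_6^4 = 13^4 = 28561
p_7^14 = 17^14 = 168377826559400929
p_8^2 = 19^2 = 361
Product = 2180663348874364285689139442880986916750

2180663348874364285689139442880986916750


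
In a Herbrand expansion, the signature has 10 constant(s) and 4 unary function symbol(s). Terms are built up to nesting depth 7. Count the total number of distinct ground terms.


Herbrand terms by depth:
Depth 0: 10 constants
Depth 1: 40 new terms (running total: 50)
Depth 2: 160 new terms (running total: 210)
Depth 3: 640 new terms (running total: 850)
Depth 4: 2560 new terms (running total: 3410)
Depth 5: 10240 new terms (running total: 13650)
Depth 6: 40960 new terms (running total: 54610)
Depth 7: 163840 new terms (running total: 218450)
Total distinct ground terms = 218450

218450


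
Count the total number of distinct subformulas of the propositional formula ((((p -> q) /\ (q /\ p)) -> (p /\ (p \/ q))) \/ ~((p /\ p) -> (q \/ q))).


Formula: ((((p -> q) /\ (q /\ p)) -> (p /\ (p \/ q))) \/ ~((p /\ p) -> (q \/ q)))
Subformulas found:
  1. q
  2. p
  3. (q /\ p)
  4. (p \/ q)
  5. (p /\ p)
  6. (p -> q)
  7. (q \/ q)
  8. (p /\ (p \/ q))
  9. ((p -> q) /\ (q /\ p))
  10. ((p /\ p) -> (q \/ q))
  11. ~((p /\ p) -> (q \/ q))
  12. (((p -> q) /\ (q /\ p)) -> (p /\ (p \/ q)))
  13. ((((p -> q) /\ (q /\ p)) -> (p /\ (p \/ q))) \/ ~((p /\ p) -> (q \/ q)))
Total distinct subformulas = 13

13


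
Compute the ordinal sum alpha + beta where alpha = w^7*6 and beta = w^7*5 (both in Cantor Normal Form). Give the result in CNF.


Ordinal addition w^7*6 + w^7*5:
Both terms have the same exponent 7.
w^e*c + w^e*d = w^e*(c+d).
Result = w^7*(6+5) = w^7*11

w^7*11


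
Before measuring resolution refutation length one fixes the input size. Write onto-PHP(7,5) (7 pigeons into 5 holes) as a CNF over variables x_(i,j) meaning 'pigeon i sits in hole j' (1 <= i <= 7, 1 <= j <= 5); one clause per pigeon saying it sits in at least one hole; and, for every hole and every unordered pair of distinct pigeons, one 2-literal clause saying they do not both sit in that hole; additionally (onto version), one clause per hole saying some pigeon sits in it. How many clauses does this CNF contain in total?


onto-PHP(7,5): 7 pigeons, 5 holes, 7*5 = 35 variables.
- pigeon clauses: one per pigeon -> 7 clauses
- hole clauses: 5 holes * C(7,2) = 5 * 21 -> 105 clauses
- onto clauses: one per hole -> 5 clauses
Total clauses = 7 + 105 + 5 = 117

117


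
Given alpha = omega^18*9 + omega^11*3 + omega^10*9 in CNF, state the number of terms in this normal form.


CNF: omega^18*9 + omega^11*3 + omega^10*9
Count the summands separated by '+':
  term 1: omega^18*9
  term 2: omega^11*3
  term 3: omega^10*9
Total terms = 3

3


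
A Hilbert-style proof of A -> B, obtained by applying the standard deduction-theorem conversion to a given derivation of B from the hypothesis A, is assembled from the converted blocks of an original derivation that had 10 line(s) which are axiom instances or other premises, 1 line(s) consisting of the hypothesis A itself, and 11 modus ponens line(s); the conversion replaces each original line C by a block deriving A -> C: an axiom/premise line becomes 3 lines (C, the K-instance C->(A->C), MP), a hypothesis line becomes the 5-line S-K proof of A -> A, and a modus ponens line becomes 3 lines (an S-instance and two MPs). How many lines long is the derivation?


Deduction-theorem conversion, block by block:
- 10 axiom/premise lines -> 3 lines each = 30
- 1 hypothesis lines -> 5 lines each (identity proof A->A) = 5
- 11 MP lines -> 3 lines each (S-instance, MP, MP) = 33
Total = 30 + 5 + 33 = 68 lines.

68


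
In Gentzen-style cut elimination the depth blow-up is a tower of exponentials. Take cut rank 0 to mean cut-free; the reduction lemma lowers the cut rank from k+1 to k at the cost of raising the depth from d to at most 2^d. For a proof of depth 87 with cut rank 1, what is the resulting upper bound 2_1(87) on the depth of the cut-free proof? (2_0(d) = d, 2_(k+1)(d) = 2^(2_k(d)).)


Each rank reduction sends depth d to at most 2^d; cut rank r needs r reductions.
2_0(87) = 87
2_1(87) = 2^87 = 154742504910672534362390528
Cut-free depth bound = 154742504910672534362390528

154742504910672534362390528


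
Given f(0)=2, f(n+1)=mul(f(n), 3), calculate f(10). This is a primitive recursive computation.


f(0) = 2
f(1) = mul(f(0), 3) = mul(2, 3) = 6
f(2) = mul(f(1), 3) = mul(6, 3) = 18
f(3) = mul(f(2), 3) = mul(18, 3) = 54
f(4) = mul(f(3), 3) = mul(54, 3) = 162
f(5) = mul(f(4), 3) = mul(162, 3) = 486
f(6) = mul(f(5), 3) = mul(486, 3) = 1458
f(7) = mul(f(6), 3) = mul(1458, 3) = 4374
f(8) = mul(f(7), 3) = mul(4374, 3) = 13122
f(9) = mul(f(8), 3) = mul(13122, 3) = 39366
f(10) = mul(f(9), 3) = mul(39366, 3) = 118098


118098


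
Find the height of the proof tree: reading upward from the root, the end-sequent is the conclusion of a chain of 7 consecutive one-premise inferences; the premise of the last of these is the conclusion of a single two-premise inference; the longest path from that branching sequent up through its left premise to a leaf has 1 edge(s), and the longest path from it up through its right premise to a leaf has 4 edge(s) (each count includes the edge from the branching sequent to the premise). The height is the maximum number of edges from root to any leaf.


Longest path through the left premise: 1 edges (measured from the branching sequent)
Longest path through the right premise: 4 edges
Height of the subtree rooted at the branching sequent: max(1, 4) = 4
The branching sequent sits 7 edges above the root (the chain of one-premise inferences), so height = 4 + 7 = 11

11


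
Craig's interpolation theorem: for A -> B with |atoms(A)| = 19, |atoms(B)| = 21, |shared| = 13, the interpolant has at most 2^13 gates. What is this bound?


Shared atoms = 13
Craig interpolant size bound = 2^13
= 8192

8192


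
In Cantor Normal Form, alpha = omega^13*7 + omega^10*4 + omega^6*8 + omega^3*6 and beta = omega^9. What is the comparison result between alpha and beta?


Compare term by term from highest exponent:
alpha = omega^13*7 + omega^10*4 + omega^6*8 + omega^3*6
beta = omega^9
Term 1: alpha has omega^13*7, beta has omega^9*1
Term 2: alpha has omega^10*4, beta has omega^0*0
Term 3: alpha has omega^6*8, beta has omega^0*0
Term 4: alpha has omega^3*6, beta has omega^0*0
Result: alpha > beta

alpha > beta


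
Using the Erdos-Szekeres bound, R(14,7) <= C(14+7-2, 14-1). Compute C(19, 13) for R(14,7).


R(14,7) <= C(14+7-2, 14-1) = C(19, 13)
C(19, 13) = 19! / (13! * 6!)
= 27132

27132


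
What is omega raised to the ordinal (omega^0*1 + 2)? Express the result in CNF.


omega^(omega^0*1 + 2):
omega^0 = 1, so the exponent is 1 + 2 = 3 (finite ordinal addition).
Result = omega^3, already a single CNF term.

omega^3


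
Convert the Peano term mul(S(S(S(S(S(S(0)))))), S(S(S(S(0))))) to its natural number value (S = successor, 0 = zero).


mul(S^6(0), S^4(0)):
S^6(0) = 6
S^4(0) = 4
6 * 4 = 24

24


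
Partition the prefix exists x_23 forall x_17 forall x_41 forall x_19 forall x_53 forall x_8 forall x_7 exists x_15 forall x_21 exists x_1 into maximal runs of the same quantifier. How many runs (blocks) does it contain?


Alternations = 4.
Blocks = alternations + 1 = 5

5


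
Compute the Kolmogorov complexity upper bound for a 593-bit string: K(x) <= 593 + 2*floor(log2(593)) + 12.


floor(log2(593)) = 9
2 * 9 = 18
K(x) <= 593 + 18 + 12 = 623

623


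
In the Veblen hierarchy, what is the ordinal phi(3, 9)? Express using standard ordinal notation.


phi(3, 9):
phi(3, beta) = eta_beta (the beta-th eta number, fixed point of zeta).
phi(3, 9) = eta_9

eta_9


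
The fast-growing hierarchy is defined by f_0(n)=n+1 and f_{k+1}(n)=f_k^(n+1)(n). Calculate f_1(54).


f_1(54) = f_0^55(54)
f_0 adds 1 each time, applied 55 times.
f_1(54) = 54 + 55 = 109

109


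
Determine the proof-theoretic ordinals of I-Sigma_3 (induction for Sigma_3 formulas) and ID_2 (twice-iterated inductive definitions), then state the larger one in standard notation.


Proof-theoretic ordinal of I-Sigma_3 (induction for Sigma_3 formulas): omega^(omega^(omega^omega))
Proof-theoretic ordinal of ID_2 (twice-iterated inductive definitions): psi_0(epsilon_{Omega_2+1})
Comparing: omega^(omega^(omega^omega)) < psi_0(epsilon_{Omega_2+1}).
The larger ordinal is psi_0(epsilon_{Omega_2+1}) (from ID_2 (twice-iterated inductive definitions)).

psi_0(epsilon_{Omega_2+1})


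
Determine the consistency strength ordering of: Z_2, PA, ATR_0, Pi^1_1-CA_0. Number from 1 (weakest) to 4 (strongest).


Ordering by consistency strength:
1. PA
2. ATR_0
3. Pi^1_1-CA_0
4. Z_2


Z_2=4, PA=1, ATR_0=2, Pi^1_1-CA_0=3


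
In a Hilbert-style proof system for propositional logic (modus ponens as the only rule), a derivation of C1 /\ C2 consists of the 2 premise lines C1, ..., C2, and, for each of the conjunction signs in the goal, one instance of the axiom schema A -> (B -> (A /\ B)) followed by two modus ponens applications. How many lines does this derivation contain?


Conjoining 2 premises:
- 2 premise lines
- the goal has 1 conjunction signs; each costs 1 axiom instance + 2 MP = 3 lines: 3 * 1 = 3
Total = 2 + 3 = 5 lines.

5


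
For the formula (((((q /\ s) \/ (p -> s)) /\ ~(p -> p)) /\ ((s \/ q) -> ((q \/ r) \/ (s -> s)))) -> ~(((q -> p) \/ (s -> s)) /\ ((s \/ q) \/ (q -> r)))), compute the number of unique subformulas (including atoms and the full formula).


Formula: (((((q /\ s) \/ (p -> s)) /\ ~(p -> p)) /\ ((s \/ q) -> ((q \/ r) \/ (s -> s)))) -> ~(((q -> p) \/ (s -> s)) /\ ((s \/ q) \/ (q -> r))))
Subformulas found:
  1. r
  2. q
  3. s
  4. p
  5. (p -> s)
  6. (q \/ r)
  7. (q -> p)
  8. (q /\ s)
  9. (s \/ q)
  10. (p -> p)
  11. (q -> r)
  12. (s -> s)
  13. ~(p -> p)
  14. ((q -> p) \/ (s -> s))
  15. ((q /\ s) \/ (p -> s))
  16. ((s \/ q) \/ (q -> r))
  17. ((q \/ r) \/ (s -> s))
  18. ((s \/ q) -> ((q \/ r) \/ (s -> s)))
  19. (((q /\ s) \/ (p -> s)) /\ ~(p -> p))
  20. (((q -> p) \/ (s -> s)) /\ ((s \/ q) \/ (q -> r)))
  21. ~(((q -> p) \/ (s -> s)) /\ ((s \/ q) \/ (q -> r)))
  22. ((((q /\ s) \/ (p -> s)) /\ ~(p -> p)) /\ ((s \/ q) -> ((q \/ r) \/ (s -> s))))
  23. (((((q /\ s) \/ (p -> s)) /\ ~(p -> p)) /\ ((s \/ q) -> ((q \/ r) \/ (s -> s)))) -> ~(((q -> p) \/ (s -> s)) /\ ((s \/ q) \/ (q -> r))))
Total distinct subformulas = 23

23


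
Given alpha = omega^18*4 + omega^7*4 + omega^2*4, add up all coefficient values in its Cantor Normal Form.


CNF: omega^18*4 + omega^7*4 + omega^2*4
Coefficients: 4 + 4 + 4 = 12

12


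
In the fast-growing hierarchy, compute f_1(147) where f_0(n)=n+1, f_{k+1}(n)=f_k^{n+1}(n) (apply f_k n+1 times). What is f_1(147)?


f_1(147) = f_0^148(147)
f_0 adds 1 each time, applied 148 times.
f_1(147) = 147 + 148 = 295

295


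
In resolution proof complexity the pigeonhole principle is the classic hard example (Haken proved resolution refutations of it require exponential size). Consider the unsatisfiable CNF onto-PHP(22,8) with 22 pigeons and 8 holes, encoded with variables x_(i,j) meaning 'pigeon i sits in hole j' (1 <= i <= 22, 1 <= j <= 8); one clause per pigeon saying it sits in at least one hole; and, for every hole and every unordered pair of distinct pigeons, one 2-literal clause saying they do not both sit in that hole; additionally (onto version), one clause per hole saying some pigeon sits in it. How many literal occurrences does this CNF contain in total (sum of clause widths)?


onto-PHP(22,8): 22 pigeons, 8 holes, 22*8 = 176 variables.
- pigeon clauses: one per pigeon -> 22 clauses of width 8 -> 176 literals
- hole clauses: 8 holes * C(22,2) = 8 * 231 -> 1848 clauses of width 2 -> 3696 literals
- onto clauses: one per hole -> 8 clauses of width 22 -> 176 literals
Total literal occurrences = 176 + 3696 + 176 = 4048

4048


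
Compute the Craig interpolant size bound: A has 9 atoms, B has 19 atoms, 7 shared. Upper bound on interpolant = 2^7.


Shared atoms = 7
Craig interpolant size bound = 2^7
= 128

128


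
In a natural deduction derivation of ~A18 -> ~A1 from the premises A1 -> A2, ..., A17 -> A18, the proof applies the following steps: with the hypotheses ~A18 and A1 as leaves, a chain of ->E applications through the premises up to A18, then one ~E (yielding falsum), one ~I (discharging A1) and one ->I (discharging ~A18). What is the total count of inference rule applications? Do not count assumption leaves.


From hypothesis A1, 17 ->E steps along the 17 premises yield A18.
~E with hypothesis ~A18 gives falsum (1 node); ~I discharging A1 gives ~A1 (1 node); ->I discharging ~A18 gives the goal (1 node).
Total = 17 + 3 = 20 inference nodes.

20


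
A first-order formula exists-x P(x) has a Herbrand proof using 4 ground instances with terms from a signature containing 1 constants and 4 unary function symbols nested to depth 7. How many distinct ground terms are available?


Herbrand terms by depth:
Depth 0: 1 constants
Depth 1: 4 new terms (running total: 5)
Depth 2: 16 new terms (running total: 21)
Depth 3: 64 new terms (running total: 85)
Depth 4: 256 new terms (running total: 341)
Depth 5: 1024 new terms (running total: 1365)
Depth 6: 4096 new terms (running total: 5461)
Depth 7: 16384 new terms (running total: 21845)
Total distinct ground terms = 21845

21845


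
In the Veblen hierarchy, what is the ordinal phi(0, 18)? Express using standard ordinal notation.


phi(0, 18):
phi(0, beta) = omega^beta by definition.
phi(0, 18) = omega^18

omega^18


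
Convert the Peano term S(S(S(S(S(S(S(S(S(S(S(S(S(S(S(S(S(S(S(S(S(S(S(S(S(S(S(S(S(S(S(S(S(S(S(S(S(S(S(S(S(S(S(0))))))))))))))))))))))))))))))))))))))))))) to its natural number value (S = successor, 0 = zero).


Counting successors applied to 0:
43 applications of S to 0 = 43

43


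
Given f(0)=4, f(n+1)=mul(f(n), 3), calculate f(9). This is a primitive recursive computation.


f(0) = 4
f(1) = mul(f(0), 3) = mul(4, 3) = 12
f(2) = mul(f(1), 3) = mul(12, 3) = 36
f(3) = mul(f(2), 3) = mul(36, 3) = 108
f(4) = mul(f(3), 3) = mul(108, 3) = 324
f(5) = mul(f(4), 3) = mul(324, 3) = 972
f(6) = mul(f(5), 3) = mul(972, 3) = 2916
f(7) = mul(f(6), 3) = mul(2916, 3) = 8748
f(8) = mul(f(7), 3) = mul(8748, 3) = 26244
f(9) = mul(f(8), 3) = mul(26244, 3) = 78732


78732


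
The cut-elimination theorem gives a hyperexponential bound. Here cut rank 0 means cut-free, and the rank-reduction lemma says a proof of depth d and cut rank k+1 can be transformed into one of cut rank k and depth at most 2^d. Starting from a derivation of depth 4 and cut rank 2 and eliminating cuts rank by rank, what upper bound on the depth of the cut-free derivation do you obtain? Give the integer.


Each rank reduction sends depth d to at most 2^d; cut rank r needs r reductions.
2_0(4) = 4
2_1(4) = 2^4 = 16
2_2(4) = 2^16 = 65536
Cut-free depth bound = 65536

65536


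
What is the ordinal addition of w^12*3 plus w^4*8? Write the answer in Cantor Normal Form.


Ordinal addition w^12*3 + w^4*8:
Leading exponent of alpha (12) > leading exponent of beta (4).
Since alpha's term has higher exponent than beta's leading term,
the sum is simply alpha followed by beta.
Result = w^12*3 + w^4*8

w^12*3 + w^4*8


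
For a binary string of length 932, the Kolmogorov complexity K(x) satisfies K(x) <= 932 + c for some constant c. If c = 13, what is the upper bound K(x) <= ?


K(x) <= |x| + c = 932 + 13 = 945

945


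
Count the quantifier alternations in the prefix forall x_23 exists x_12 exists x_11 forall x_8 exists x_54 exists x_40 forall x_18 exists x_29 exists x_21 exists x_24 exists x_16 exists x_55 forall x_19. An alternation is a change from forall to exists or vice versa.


Walk the prefix and count type changes:
  position 1: forall -> exists <-- alternation
  position 2: exists -> exists
  position 3: exists -> forall <-- alternation
  position 4: forall -> exists <-- alternation
  position 5: exists -> exists
  position 6: exists -> forall <-- alternation
  position 7: forall -> exists <-- alternation
  position 8: exists -> exists
  position 9: exists -> exists
  position 10: exists -> exists
  position 11: exists -> exists
  position 12: exists -> forall <-- alternation
Total alternations = 6

6


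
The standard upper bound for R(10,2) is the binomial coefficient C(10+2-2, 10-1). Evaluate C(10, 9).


R(10,2) <= C(10+2-2, 10-1) = C(10, 9)
C(10, 9) = 10! / (9! * 1!)
= 10

10


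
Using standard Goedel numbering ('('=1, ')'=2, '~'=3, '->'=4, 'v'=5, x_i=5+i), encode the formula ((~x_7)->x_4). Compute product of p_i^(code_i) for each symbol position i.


Formula: ((~x_7)->x_4)
Symbol codes: [1, 1, 3, 12, 2, 4, 9, 2]
Primes: [2, 3, 5, 7, 11, 13, 17, 19]
p_1^1 = 2^1 = 2
p_2^1 = 3^1 = 3
p_3^3 = 5^3 = 125
p_4^12 = 7^12 = 13841287201
p_5^2 = 11^2 = 121
p_6^4 = 13^4 = 28561
p_7^9 = 17^9 = 118587876497
p_8^2 = 19^2 = 361
Product = 1535833079580805873893736793832750

1535833079580805873893736793832750


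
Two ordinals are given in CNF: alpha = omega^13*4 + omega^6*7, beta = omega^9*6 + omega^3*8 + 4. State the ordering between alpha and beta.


Compare term by term from highest exponent:
alpha = omega^13*4 + omega^6*7
beta = omega^9*6 + omega^3*8 + 4
Term 1: alpha has omega^13*4, beta has omega^9*6
Term 2: alpha has omega^6*7, beta has omega^3*8
Term 3: alpha has omega^0*0, beta has omega^0*4
Result: alpha > beta

alpha > beta


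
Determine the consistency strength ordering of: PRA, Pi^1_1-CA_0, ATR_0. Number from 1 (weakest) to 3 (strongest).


Ordering by consistency strength:
1. PRA
2. ATR_0
3. Pi^1_1-CA_0


PRA=1, Pi^1_1-CA_0=3, ATR_0=2


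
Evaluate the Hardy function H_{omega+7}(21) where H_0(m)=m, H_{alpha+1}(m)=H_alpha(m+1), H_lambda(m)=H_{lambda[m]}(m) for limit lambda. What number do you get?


H_{omega+7}(21):
Unwind the 7 successor steps: H_{omega+7}(21) = H_omega(21+7) = H_omega(28).
H_omega(m) = H_m(m) = m + m = 2m.
Result = 2 * 28 = 56

56


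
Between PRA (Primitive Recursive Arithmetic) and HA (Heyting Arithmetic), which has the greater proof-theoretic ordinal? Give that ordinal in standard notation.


Proof-theoretic ordinal of PRA (Primitive Recursive Arithmetic): omega^omega
Proof-theoretic ordinal of HA (Heyting Arithmetic): epsilon_0
Comparing: omega^omega < epsilon_0.
The larger ordinal is epsilon_0 (from HA (Heyting Arithmetic)).

epsilon_0


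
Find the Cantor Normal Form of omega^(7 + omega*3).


omega^(7 + omega*3):
In ordinal addition a term is absorbed by a following term of strictly larger exponent: 0 < 1, so 7 + omega*3 = omega*3.
omega raised to a CNF ordinal is a single CNF term: Result = omega^(omega*3)

omega^(omega*3)


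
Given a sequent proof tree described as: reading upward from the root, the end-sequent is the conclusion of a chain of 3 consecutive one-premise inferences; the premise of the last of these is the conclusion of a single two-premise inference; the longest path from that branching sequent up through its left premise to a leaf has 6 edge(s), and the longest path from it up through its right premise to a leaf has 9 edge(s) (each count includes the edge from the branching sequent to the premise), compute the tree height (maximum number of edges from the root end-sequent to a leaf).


Longest path through the left premise: 6 edges (measured from the branching sequent)
Longest path through the right premise: 9 edges
Height of the subtree rooted at the branching sequent: max(6, 9) = 9
The branching sequent sits 3 edges above the root (the chain of one-premise inferences), so height = 9 + 3 = 12

12


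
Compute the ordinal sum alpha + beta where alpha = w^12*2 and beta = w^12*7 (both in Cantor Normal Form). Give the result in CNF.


Ordinal addition w^12*2 + w^12*7:
Both terms have the same exponent 12.
w^e*c + w^e*d = w^e*(c+d).
Result = w^12*(2+7) = w^12*9

w^12*9


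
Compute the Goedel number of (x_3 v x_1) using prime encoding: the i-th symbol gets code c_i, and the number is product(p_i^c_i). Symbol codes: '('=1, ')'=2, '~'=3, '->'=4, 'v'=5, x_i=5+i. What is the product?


Formula: (x_3 v x_1)
Symbol codes: [1, 8, 5, 6, 2]
Primes: [2, 3, 5, 7, 11]
p_1^1 = 2^1 = 2
p_2^8 = 3^8 = 6561
p_3^5 = 5^5 = 3125
p_4^6 = 7^6 = 117649
p_5^2 = 11^2 = 121
Product = 583745661056250

583745661056250


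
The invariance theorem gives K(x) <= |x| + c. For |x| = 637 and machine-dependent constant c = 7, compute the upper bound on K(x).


K(x) <= |x| + c = 637 + 7 = 644

644
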